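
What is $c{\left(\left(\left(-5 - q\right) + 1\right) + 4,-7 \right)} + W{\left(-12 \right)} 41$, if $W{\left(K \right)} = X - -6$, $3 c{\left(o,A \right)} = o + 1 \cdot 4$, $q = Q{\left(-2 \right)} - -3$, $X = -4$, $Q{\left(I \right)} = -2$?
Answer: $83$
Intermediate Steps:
$q = 1$ ($q = -2 - -3 = -2 + 3 = 1$)
$c{\left(o,A \right)} = \frac{4}{3} + \frac{o}{3}$ ($c{\left(o,A \right)} = \frac{o + 1 \cdot 4}{3} = \frac{o + 4}{3} = \frac{4 + o}{3} = \frac{4}{3} + \frac{o}{3}$)
$W{\left(K \right)} = 2$ ($W{\left(K \right)} = -4 - -6 = -4 + 6 = 2$)
$c{\left(\left(\left(-5 - q\right) + 1\right) + 4,-7 \right)} + W{\left(-12 \right)} 41 = \left(\frac{4}{3} + \frac{\left(\left(-5 - 1\right) + 1\right) + 4}{3}\right) + 2 \cdot 41 = \left(\frac{4}{3} + \frac{\left(\left(-5 - 1\right) + 1\right) + 4}{3}\right) + 82 = \left(\frac{4}{3} + \frac{\left(-6 + 1\right) + 4}{3}\right) + 82 = \left(\frac{4}{3} + \frac{-5 + 4}{3}\right) + 82 = \left(\frac{4}{3} + \frac{1}{3} \left(-1\right)\right) + 82 = \left(\frac{4}{3} - \frac{1}{3}\right) + 82 = 1 + 82 = 83$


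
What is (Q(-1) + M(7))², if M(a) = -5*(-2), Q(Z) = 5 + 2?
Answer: 289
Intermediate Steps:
Q(Z) = 7
M(a) = 10
(Q(-1) + M(7))² = (7 + 10)² = 17² = 289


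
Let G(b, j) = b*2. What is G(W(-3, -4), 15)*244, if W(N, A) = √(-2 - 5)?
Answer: 488*I*√7 ≈ 1291.1*I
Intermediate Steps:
W(N, A) = I*√7 (W(N, A) = √(-7) = I*√7)
G(b, j) = 2*b
G(W(-3, -4), 15)*244 = (2*(I*√7))*244 = (2*I*√7)*244 = 488*I*√7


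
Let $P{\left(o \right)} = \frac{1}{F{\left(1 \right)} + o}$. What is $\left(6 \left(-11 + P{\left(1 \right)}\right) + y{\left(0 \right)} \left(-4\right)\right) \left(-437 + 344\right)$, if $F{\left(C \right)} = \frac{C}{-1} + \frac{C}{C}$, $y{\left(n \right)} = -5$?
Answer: $3720$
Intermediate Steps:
$F{\left(C \right)} = 1 - C$ ($F{\left(C \right)} = C \left(-1\right) + 1 = - C + 1 = 1 - C$)
$P{\left(o \right)} = \frac{1}{o}$ ($P{\left(o \right)} = \frac{1}{\left(1 - 1\right) + o} = \frac{1}{0 + o} = \frac{1}{o}$)
$\left(6 \left(-11 + P{\left(1 \right)}\right) + y{\left(0 \right)} \left(-4\right)\right) \left(-437 + 344\right) = \left(6 \left(-11 + 1^{-1}\right) - -20\right) \left(-437 + 344\right) = \left(6 \left(-11 + 1\right) + 20\right) \left(-93\right) = \left(6 \left(-10\right) + 20\right) \left(-93\right) = \left(-60 + 20\right) \left(-93\right) = \left(-40\right) \left(-93\right) = 3720$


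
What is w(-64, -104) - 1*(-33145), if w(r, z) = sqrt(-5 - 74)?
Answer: 33145 + I*sqrt(79) ≈ 33145.0 + 8.8882*I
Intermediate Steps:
w(r, z) = I*sqrt(79) (w(r, z) = sqrt(-79) = I*sqrt(79))
w(-64, -104) - 1*(-33145) = I*sqrt(79) - 1*(-33145) = I*sqrt(79) + 33145 = 33145 + I*sqrt(79)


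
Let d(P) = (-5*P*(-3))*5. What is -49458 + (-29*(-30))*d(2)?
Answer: 81042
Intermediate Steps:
d(P) = 75*P (d(P) = (15*P)*5 = 75*P)
-49458 + (-29*(-30))*d(2) = -49458 + (-29*(-30))*(75*2) = -49458 + 870*150 = -49458 + 130500 = 81042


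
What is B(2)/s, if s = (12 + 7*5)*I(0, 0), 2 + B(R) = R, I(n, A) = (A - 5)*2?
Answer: 0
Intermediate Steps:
I(n, A) = -10 + 2*A (I(n, A) = (-5 + A)*2 = -10 + 2*A)
B(R) = -2 + R
s = -470 (s = (12 + 7*5)*(-10 + 2*0) = (12 + 35)*(-10 + 0) = 47*(-10) = -470)
B(2)/s = (-2 + 2)/(-470) = 0*(-1/470) = 0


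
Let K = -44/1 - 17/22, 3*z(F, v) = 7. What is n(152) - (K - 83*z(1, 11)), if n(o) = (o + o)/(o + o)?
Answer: 15803/66 ≈ 239.44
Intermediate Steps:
z(F, v) = 7/3 (z(F, v) = (1/3)*7 = 7/3)
n(o) = 1 (n(o) = (2*o)/((2*o)) = (2*o)*(1/(2*o)) = 1)
K = -985/22 (K = -44*1 - 17*1/22 = -44 - 17/22 = -985/22 ≈ -44.773)
n(152) - (K - 83*z(1, 11)) = 1 - (-985/22 - 83*7/3) = 1 - (-985/22 - 581/3) = 1 - 1*(-15737/66) = 1 + 15737/66 = 15803/66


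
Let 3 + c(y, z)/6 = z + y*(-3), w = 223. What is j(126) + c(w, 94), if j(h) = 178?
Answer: -3290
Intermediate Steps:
c(y, z) = -18 - 18*y + 6*z (c(y, z) = -18 + 6*(z + y*(-3)) = -18 + 6*(z - 3*y) = -18 + (-18*y + 6*z) = -18 - 18*y + 6*z)
j(126) + c(w, 94) = 178 + (-18 - 18*223 + 6*94) = 178 + (-18 - 4014 + 564) = 178 - 3468 = -3290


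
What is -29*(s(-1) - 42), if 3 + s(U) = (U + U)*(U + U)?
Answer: 1189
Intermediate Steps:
s(U) = -3 + 4*U² (s(U) = -3 + (U + U)*(U + U) = -3 + (2*U)*(2*U) = -3 + 4*U²)
-29*(s(-1) - 42) = -29*((-3 + 4*(-1)²) - 42) = -29*((-3 + 4*1) - 42) = -29*((-3 + 4) - 42) = -29*(1 - 42) = -29*(-41) = 1189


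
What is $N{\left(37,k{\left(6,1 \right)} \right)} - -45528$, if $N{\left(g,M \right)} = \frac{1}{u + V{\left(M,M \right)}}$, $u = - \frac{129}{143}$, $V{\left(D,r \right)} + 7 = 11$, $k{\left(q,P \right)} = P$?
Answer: $\frac{20169047}{443} \approx 45528.0$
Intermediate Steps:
$V{\left(D,r \right)} = 4$ ($V{\left(D,r \right)} = -7 + 11 = 4$)
$u = - \frac{129}{143}$ ($u = \left(-129\right) \frac{1}{143} = - \frac{129}{143} \approx -0.9021$)
$N{\left(g,M \right)} = \frac{143}{443}$ ($N{\left(g,M \right)} = \frac{1}{- \frac{129}{143} + 4} = \frac{1}{\frac{443}{143}} = \frac{143}{443}$)
$N{\left(37,k{\left(6,1 \right)} \right)} - -45528 = \frac{143}{443} - -45528 = \frac{143}{443} + 45528 = \frac{20169047}{443}$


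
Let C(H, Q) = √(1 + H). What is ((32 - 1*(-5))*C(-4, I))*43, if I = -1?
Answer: 1591*I*√3 ≈ 2755.7*I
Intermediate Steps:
((32 - 1*(-5))*C(-4, I))*43 = ((32 - 1*(-5))*√(1 - 4))*43 = ((32 + 5)*√(-3))*43 = (37*(I*√3))*43 = (37*I*√3)*43 = 1591*I*√3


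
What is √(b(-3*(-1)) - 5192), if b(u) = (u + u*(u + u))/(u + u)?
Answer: 3*I*√2306/2 ≈ 72.031*I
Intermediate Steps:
b(u) = (u + 2*u²)/(2*u) (b(u) = (u + u*(2*u))/((2*u)) = (u + 2*u²)*(1/(2*u)) = (u + 2*u²)/(2*u))
√(b(-3*(-1)) - 5192) = √((½ - 3*(-1)) - 5192) = √((½ + 3) - 5192) = √(7/2 - 5192) = √(-10377/2) = 3*I*√2306/2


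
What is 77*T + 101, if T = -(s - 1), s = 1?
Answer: 101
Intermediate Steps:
T = 0 (T = -(1 - 1) = -1*0 = 0)
77*T + 101 = 77*0 + 101 = 0 + 101 = 101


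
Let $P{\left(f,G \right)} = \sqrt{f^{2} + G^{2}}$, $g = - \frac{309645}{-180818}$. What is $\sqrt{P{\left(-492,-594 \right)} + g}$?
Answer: $\frac{\sqrt{55989389610 + 980854473720 \sqrt{661}}}{180818} \approx 27.803$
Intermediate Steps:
$g = \frac{309645}{180818}$ ($g = \left(-309645\right) \left(- \frac{1}{180818}\right) = \frac{309645}{180818} \approx 1.7125$)
$P{\left(f,G \right)} = \sqrt{G^{2} + f^{2}}$
$\sqrt{P{\left(-492,-594 \right)} + g} = \sqrt{\sqrt{\left(-594\right)^{2} + \left(-492\right)^{2}} + \frac{309645}{180818}} = \sqrt{\sqrt{352836 + 242064} + \frac{309645}{180818}} = \sqrt{\sqrt{594900} + \frac{309645}{180818}} = \sqrt{30 \sqrt{661} + \frac{309645}{180818}} = \sqrt{\frac{309645}{180818} + 30 \sqrt{661}}$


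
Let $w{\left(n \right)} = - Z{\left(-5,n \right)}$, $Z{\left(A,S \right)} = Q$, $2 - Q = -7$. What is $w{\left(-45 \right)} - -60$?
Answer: $51$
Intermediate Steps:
$Q = 9$ ($Q = 2 - -7 = 2 + 7 = 9$)
$Z{\left(A,S \right)} = 9$
$w{\left(n \right)} = -9$ ($w{\left(n \right)} = \left(-1\right) 9 = -9$)
$w{\left(-45 \right)} - -60 = -9 - -60 = -9 + 60 = 51$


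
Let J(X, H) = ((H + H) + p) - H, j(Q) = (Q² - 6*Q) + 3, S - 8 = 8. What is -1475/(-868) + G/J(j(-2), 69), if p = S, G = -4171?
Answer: -3495053/73780 ≈ -47.371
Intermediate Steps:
S = 16 (S = 8 + 8 = 16)
j(Q) = 3 + Q² - 6*Q
p = 16
J(X, H) = 16 + H (J(X, H) = ((H + H) + 16) - H = (2*H + 16) - H = (16 + 2*H) - H = 16 + H)
-1475/(-868) + G/J(j(-2), 69) = -1475/(-868) - 4171/(16 + 69) = -1475*(-1/868) - 4171/85 = 1475/868 - 4171*1/85 = 1475/868 - 4171/85 = -3495053/73780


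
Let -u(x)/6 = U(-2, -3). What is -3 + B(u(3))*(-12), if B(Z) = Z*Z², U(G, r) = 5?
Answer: 323997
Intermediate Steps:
u(x) = -30 (u(x) = -6*5 = -30)
B(Z) = Z³
-3 + B(u(3))*(-12) = -3 + (-30)³*(-12) = -3 - 27000*(-12) = -3 + 324000 = 323997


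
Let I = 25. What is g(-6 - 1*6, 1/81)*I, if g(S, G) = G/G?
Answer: 25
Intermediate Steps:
g(S, G) = 1
g(-6 - 1*6, 1/81)*I = 1*25 = 25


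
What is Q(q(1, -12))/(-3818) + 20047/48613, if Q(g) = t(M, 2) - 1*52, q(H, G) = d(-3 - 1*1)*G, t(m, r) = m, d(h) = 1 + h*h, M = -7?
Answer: 79407613/185604434 ≈ 0.42783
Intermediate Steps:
d(h) = 1 + h²
q(H, G) = 17*G (q(H, G) = (1 + (-3 - 1*1)²)*G = (1 + (-3 - 1)²)*G = (1 + (-4)²)*G = (1 + 16)*G = 17*G)
Q(g) = -59 (Q(g) = -7 - 1*52 = -7 - 52 = -59)
Q(q(1, -12))/(-3818) + 20047/48613 = -59/(-3818) + 20047/48613 = -59*(-1/3818) + 20047*(1/48613) = 59/3818 + 20047/48613 = 79407613/185604434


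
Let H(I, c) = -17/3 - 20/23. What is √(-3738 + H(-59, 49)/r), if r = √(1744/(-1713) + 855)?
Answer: √(-38084612363544948138 - 45523082649*√2505898023)/100938099 ≈ 61.141*I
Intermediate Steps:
H(I, c) = -451/69 (H(I, c) = -17*⅓ - 20*1/23 = -17/3 - 20/23 = -451/69)
r = √2505898023/1713 (r = √(1744*(-1/1713) + 855) = √(-1744/1713 + 855) = √(1462871/1713) = √2505898023/1713 ≈ 29.223)
√(-3738 + H(-59, 49)/r) = √(-3738 - 451*√2505898023/1462871/69) = √(-3738 - 451*√2505898023/100938099)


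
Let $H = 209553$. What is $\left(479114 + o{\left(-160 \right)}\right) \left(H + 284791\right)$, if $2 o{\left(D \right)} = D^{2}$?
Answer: $243174734416$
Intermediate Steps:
$o{\left(D \right)} = \frac{D^{2}}{2}$
$\left(479114 + o{\left(-160 \right)}\right) \left(H + 284791\right) = \left(479114 + \frac{\left(-160\right)^{2}}{2}\right) \left(209553 + 284791\right) = \left(479114 + \frac{1}{2} \cdot 25600\right) 494344 = \left(479114 + 12800\right) 494344 = 491914 \cdot 494344 = 243174734416$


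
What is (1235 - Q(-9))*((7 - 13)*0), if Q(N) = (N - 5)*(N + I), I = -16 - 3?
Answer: 0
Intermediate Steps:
I = -19
Q(N) = (-19 + N)*(-5 + N) (Q(N) = (N - 5)*(N - 19) = (-5 + N)*(-19 + N) = (-19 + N)*(-5 + N))
(1235 - Q(-9))*((7 - 13)*0) = (1235 - (95 + (-9)² - 24*(-9)))*((7 - 13)*0) = (1235 - (95 + 81 + 216))*(-6*0) = (1235 - 1*392)*0 = (1235 - 392)*0 = 843*0 = 0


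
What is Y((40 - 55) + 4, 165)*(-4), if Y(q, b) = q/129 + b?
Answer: -85096/129 ≈ -659.66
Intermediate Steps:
Y(q, b) = b + q/129 (Y(q, b) = q/129 + b = b + q/129)
Y((40 - 55) + 4, 165)*(-4) = (165 + ((40 - 55) + 4)/129)*(-4) = (165 + (-15 + 4)/129)*(-4) = (165 + (1/129)*(-11))*(-4) = (165 - 11/129)*(-4) = (21274/129)*(-4) = -85096/129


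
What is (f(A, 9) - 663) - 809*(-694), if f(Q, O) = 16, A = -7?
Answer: 560799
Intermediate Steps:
(f(A, 9) - 663) - 809*(-694) = (16 - 663) - 809*(-694) = -647 + 561446 = 560799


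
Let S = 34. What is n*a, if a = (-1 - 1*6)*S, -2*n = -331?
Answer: -39389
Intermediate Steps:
n = 331/2 (n = -½*(-331) = 331/2 ≈ 165.50)
a = -238 (a = (-1 - 1*6)*34 = (-1 - 6)*34 = -7*34 = -238)
n*a = (331/2)*(-238) = -39389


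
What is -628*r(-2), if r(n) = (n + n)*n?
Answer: -5024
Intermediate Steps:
r(n) = 2*n**2 (r(n) = (2*n)*n = 2*n**2)
-628*r(-2) = -1256*(-2)**2 = -1256*4 = -628*8 = -5024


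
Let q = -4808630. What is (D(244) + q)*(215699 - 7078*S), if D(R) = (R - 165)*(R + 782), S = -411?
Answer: -14772526199032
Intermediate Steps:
D(R) = (-165 + R)*(782 + R)
(D(244) + q)*(215699 - 7078*S) = ((-129030 + 244**2 + 617*244) - 4808630)*(215699 - 7078*(-411)) = ((-129030 + 59536 + 150548) - 4808630)*(215699 + 2909058) = (81054 - 4808630)*3124757 = -4727576*3124757 = -14772526199032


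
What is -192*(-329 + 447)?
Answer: -22656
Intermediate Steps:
-192*(-329 + 447) = -192*118 = -22656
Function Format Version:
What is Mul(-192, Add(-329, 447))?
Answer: -22656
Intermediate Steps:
Mul(-192, Add(-329, 447)) = Mul(-192, 118) = -22656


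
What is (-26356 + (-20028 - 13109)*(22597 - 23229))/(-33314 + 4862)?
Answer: -1743019/2371 ≈ -735.14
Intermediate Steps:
(-26356 + (-20028 - 13109)*(22597 - 23229))/(-33314 + 4862) = (-26356 - 33137*(-632))/(-28452) = (-26356 + 20942584)*(-1/28452) = 20916228*(-1/28452) = -1743019/2371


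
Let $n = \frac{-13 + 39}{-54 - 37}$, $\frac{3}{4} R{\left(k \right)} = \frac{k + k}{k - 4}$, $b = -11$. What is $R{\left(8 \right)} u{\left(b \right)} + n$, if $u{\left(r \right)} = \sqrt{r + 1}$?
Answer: $- \frac{2}{7} + \frac{16 i \sqrt{10}}{3} \approx -0.28571 + 16.865 i$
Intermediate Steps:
$R{\left(k \right)} = \frac{8 k}{3 \left(-4 + k\right)}$ ($R{\left(k \right)} = \frac{4 \frac{k + k}{k - 4}}{3} = \frac{4 \frac{2 k}{-4 + k}}{3} = \frac{8 k}{3 \left(-4 + k\right)}$)
$n = - \frac{2}{7}$ ($n = \frac{26}{-91} = 26 \left(- \frac{1}{91}\right) = - \frac{2}{7} \approx -0.28571$)
$u{\left(r \right)} = \sqrt{1 + r}$
$R{\left(8 \right)} u{\left(b \right)} + n = \frac{8}{3} \cdot 8 \frac{1}{-4 + 8} \sqrt{1 - 11} - \frac{2}{7} = \frac{8}{3} \cdot 8 \cdot \frac{1}{4} \sqrt{-10} - \frac{2}{7} = \frac{8}{3} \cdot 8 \cdot \frac{1}{4} i \sqrt{10} - \frac{2}{7} = \frac{16 i \sqrt{10}}{3} - \frac{2}{7} = - \frac{2}{7} + \frac{16 i \sqrt{10}}{3}$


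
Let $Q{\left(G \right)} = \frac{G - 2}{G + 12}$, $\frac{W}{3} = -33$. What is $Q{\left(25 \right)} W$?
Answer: $- \frac{2277}{37} \approx -61.541$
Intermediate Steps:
$W = -99$ ($W = 3 \left(-33\right) = -99$)
$Q{\left(G \right)} = \frac{-2 + G}{12 + G}$
$Q{\left(25 \right)} W = \frac{-2 + 25}{12 + 25} \left(-99\right) = \frac{1}{37} \cdot 23 \left(-99\right) = \frac{23}{37} \left(-99\right) = - \frac{2277}{37}$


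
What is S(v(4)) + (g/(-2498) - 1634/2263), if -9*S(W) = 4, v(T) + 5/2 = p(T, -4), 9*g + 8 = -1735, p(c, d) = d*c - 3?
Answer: -55403075/50876766 ≈ -1.0890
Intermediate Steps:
p(c, d) = -3 + c*d (p(c, d) = c*d - 3 = -3 + c*d)
g = -581/3 (g = -8/9 + (1/9)*(-1735) = -8/9 - 1735/9 = -581/3 ≈ -193.67)
v(T) = -11/2 - 4*T (v(T) = -5/2 + (-3 + T*(-4)) = -5/2 + (-3 - 4*T) = -11/2 - 4*T)
S(W) = -4/9 (S(W) = -1/9*4 = -4/9)
S(v(4)) + (g/(-2498) - 1634/2263) = -4/9 + (-581/3/(-2498) - 1634/2263) = -4/9 + (-581/3*(-1/2498) - 1634*1/2263) = -4/9 + (581/7494 - 1634/2263) = -4/9 - 10930393/16958922 = -55403075/50876766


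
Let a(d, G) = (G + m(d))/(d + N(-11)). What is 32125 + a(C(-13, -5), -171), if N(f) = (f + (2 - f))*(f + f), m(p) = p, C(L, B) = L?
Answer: 1831309/57 ≈ 32128.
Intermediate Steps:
N(f) = 4*f (N(f) = 2*(2*f) = 4*f)
a(d, G) = (G + d)/(-44 + d) (a(d, G) = (G + d)/(d + 4*(-11)) = (G + d)/(d - 44) = (G + d)/(-44 + d))
32125 + a(C(-13, -5), -171) = 32125 + (-171 - 13)/(-44 - 13) = 32125 - 184/(-57) = 32125 - 1/57*(-184) = 32125 + 184/57 = 1831309/57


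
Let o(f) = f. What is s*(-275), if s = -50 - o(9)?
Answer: 16225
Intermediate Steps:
s = -59 (s = -50 - 1*9 = -50 - 9 = -59)
s*(-275) = -59*(-275) = 16225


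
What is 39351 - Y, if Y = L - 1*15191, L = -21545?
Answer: 76087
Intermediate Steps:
Y = -36736 (Y = -21545 - 1*15191 = -21545 - 15191 = -36736)
39351 - Y = 39351 - 1*(-36736) = 39351 + 36736 = 76087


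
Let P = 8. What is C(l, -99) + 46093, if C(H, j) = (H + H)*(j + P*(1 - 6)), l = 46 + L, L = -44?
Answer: 45537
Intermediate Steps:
l = 2 (l = 46 - 44 = 2)
C(H, j) = 2*H*(-40 + j) (C(H, j) = (H + H)*(j + 8*(1 - 6)) = (2*H)*(j + 8*(-5)) = (2*H)*(j - 40) = (2*H)*(-40 + j) = 2*H*(-40 + j))
C(l, -99) + 46093 = 2*2*(-40 - 99) + 46093 = 2*2*(-139) + 46093 = -556 + 46093 = 45537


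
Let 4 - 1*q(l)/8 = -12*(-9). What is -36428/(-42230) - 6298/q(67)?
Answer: 74068159/8783840 ≈ 8.4323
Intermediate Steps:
q(l) = -832 (q(l) = 32 - (-96)*(-9) = 32 - 8*108 = 32 - 864 = -832)
-36428/(-42230) - 6298/q(67) = -36428/(-42230) - 6298/(-832) = -36428*(-1/42230) - 6298*(-1/832) = 18214/21115 + 3149/416 = 74068159/8783840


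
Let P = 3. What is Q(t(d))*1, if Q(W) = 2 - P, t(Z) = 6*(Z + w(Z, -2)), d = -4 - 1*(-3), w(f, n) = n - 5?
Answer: -1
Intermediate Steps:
w(f, n) = -5 + n
d = -1 (d = -4 + 3 = -1)
t(Z) = -42 + 6*Z (t(Z) = 6*(Z + (-5 - 2)) = 6*(Z - 7) = 6*(-7 + Z) = -42 + 6*Z)
Q(W) = -1 (Q(W) = 2 - 1*3 = 2 - 3 = -1)
Q(t(d))*1 = -1*1 = -1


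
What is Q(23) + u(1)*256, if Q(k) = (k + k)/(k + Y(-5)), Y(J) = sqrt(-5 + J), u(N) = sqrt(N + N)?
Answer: 1058/539 + 256*sqrt(2) - 46*I*sqrt(10)/539 ≈ 364.0 - 0.26988*I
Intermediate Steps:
u(N) = sqrt(2)*sqrt(N) (u(N) = sqrt(2*N) = sqrt(2)*sqrt(N))
Q(k) = 2*k/(k + I*sqrt(10)) (Q(k) = (k + k)/(k + sqrt(-5 - 5)) = (2*k)/(k + sqrt(-10)) = (2*k)/(k + I*sqrt(10)) = 2*k/(k + I*sqrt(10)))
Q(23) + u(1)*256 = 2*23/(23 + I*sqrt(10)) + (sqrt(2)*sqrt(1))*256 = 46/(23 + I*sqrt(10)) + (sqrt(2)*1)*256 = 46/(23 + I*sqrt(10)) + sqrt(2)*256 = 46/(23 + I*sqrt(10)) + 256*sqrt(2)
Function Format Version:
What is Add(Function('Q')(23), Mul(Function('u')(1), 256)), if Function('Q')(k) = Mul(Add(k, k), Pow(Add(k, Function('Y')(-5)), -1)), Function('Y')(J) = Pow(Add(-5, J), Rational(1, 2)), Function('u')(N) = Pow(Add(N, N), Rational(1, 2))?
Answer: Add(Rational(1058, 539), Mul(256, Pow(2, Rational(1, 2))), Mul(Rational(-46, 539), I, Pow(10, Rational(1, 2)))) ≈ Add(364.00, Mul(-0.26988, I))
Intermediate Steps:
Function('u')(N) = Mul(Pow(2, Rational(1, 2)), Pow(N, Rational(1, 2))) (Function('u')(N) = Pow(Mul(2, N), Rational(1, 2)) = Mul(Pow(2, Rational(1, 2)), Pow(N, Rational(1, 2))))
Function('Q')(k) = Mul(2, k, Pow(Add(k, Mul(I, Pow(10, Rational(1, 2)))), -1)) (Function('Q')(k) = Mul(Add(k, k), Pow(Add(k, Pow(Add(-5, -5), Rational(1, 2))), -1)) = Mul(Mul(2, k), Pow(Add(k, Pow(-10, Rational(1, 2))), -1)) = Mul(Mul(2, k), Pow(Add(k, Mul(I, Pow(10, Rational(1, 2)))), -1)) = Mul(2, k, Pow(Add(k, Mul(I, Pow(10, Rational(1, 2)))), -1)))
Add(Function('Q')(23), Mul(Function('u')(1), 256)) = Add(Mul(2, 23, Pow(Add(23, Mul(I, Pow(10, Rational(1, 2)))), -1)), Mul(Mul(Pow(2, Rational(1, 2)), Pow(1, Rational(1, 2))), 256)) = Add(Mul(46, Pow(Add(23, Mul(I, Pow(10, Rational(1, 2)))), -1)), Mul(Mul(Pow(2, Rational(1, 2)), 1), 256)) = Add(Mul(46, Pow(Add(23, Mul(I, Pow(10, Rational(1, 2)))), -1)), Mul(Pow(2, Rational(1, 2)), 256)) = Add(Mul(46, Pow(Add(23, Mul(I, Pow(10, Rational(1, 2)))), -1)), Mul(256, Pow(2, Rational(1, 2))))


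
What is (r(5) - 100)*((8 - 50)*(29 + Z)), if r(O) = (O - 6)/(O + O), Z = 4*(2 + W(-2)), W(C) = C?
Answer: 609609/5 ≈ 1.2192e+5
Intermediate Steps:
Z = 0 (Z = 4*(2 - 2) = 4*0 = 0)
r(O) = (-6 + O)/(2*O) (r(O) = (-6 + O)/((2*O)) = (-6 + O)*(1/(2*O)) = (-6 + O)/(2*O))
(r(5) - 100)*((8 - 50)*(29 + Z)) = ((½)*(-6 + 5)/5 - 100)*((8 - 50)*(29 + 0)) = ((½)*(⅕)*(-1) - 100)*(-42*29) = (-⅒ - 100)*(-1218) = -1001/10*(-1218) = 609609/5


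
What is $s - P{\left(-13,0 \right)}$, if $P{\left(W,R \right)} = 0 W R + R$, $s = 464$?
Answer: $464$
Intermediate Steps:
$P{\left(W,R \right)} = R$ ($P{\left(W,R \right)} = 0 R + R = 0 + R = R$)
$s - P{\left(-13,0 \right)} = 464 - 0 = 464 + 0 = 464$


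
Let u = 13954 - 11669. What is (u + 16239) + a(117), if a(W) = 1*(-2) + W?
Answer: 18639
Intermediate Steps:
u = 2285
a(W) = -2 + W
(u + 16239) + a(117) = (2285 + 16239) + (-2 + 117) = 18524 + 115 = 18639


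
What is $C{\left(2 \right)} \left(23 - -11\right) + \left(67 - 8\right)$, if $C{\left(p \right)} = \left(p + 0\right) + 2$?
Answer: $195$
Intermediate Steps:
$C{\left(p \right)} = 2 + p$ ($C{\left(p \right)} = p + 2 = 2 + p$)
$C{\left(2 \right)} \left(23 - -11\right) + \left(67 - 8\right) = \left(2 + 2\right) \left(23 - -11\right) + \left(67 - 8\right) = 4 \left(23 + 11\right) + 59 = 4 \cdot 34 + 59 = 136 + 59 = 195$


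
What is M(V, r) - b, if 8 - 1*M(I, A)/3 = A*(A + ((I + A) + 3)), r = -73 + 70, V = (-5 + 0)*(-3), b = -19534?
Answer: 19666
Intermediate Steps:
V = 15 (V = -5*(-3) = 15)
r = -3
M(I, A) = 24 - 3*A*(3 + I + 2*A) (M(I, A) = 24 - 3*A*(A + ((I + A) + 3)) = 24 - 3*A*(A + ((A + I) + 3)) = 24 - 3*A*(A + (3 + A + I)) = 24 - 3*A*(3 + I + 2*A))
M(V, r) - b = (24 - 9*(-3) - 6*(-3)² - 3*(-3)*15) - 1*(-19534) = (24 + 27 - 6*9 + 135) + 19534 = (24 + 27 - 54 + 135) + 19534 = 132 + 19534 = 19666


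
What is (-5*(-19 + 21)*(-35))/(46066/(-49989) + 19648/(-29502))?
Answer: -43014284775/195101917 ≈ -220.47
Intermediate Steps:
(-5*(-19 + 21)*(-35))/(46066/(-49989) + 19648/(-29502)) = (-5*2*(-35))/(46066*(-1/49989) + 19648*(-1/29502)) = (-10*(-35))/(-46066/49989 - 9824/14751) = 350/(-390203834/245795913) = 350*(-245795913/390203834) = -43014284775/195101917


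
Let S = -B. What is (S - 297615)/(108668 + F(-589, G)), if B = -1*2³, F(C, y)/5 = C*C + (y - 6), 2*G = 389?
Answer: -595214/3688431 ≈ -0.16137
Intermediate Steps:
G = 389/2 (G = (½)*389 = 389/2 ≈ 194.50)
F(C, y) = -30 + 5*y + 5*C² (F(C, y) = 5*(C*C + (y - 6)) = 5*(C² + (-6 + y)) = 5*(-6 + y + C²) = -30 + 5*y + 5*C²)
B = -8 (B = -1*8 = -8)
S = 8 (S = -1*(-8) = 8)
(S - 297615)/(108668 + F(-589, G)) = (8 - 297615)/(108668 + (-30 + 5*(389/2) + 5*(-589)²)) = -297607/(108668 + (-30 + 1945/2 + 5*346921)) = -297607/(108668 + (-30 + 1945/2 + 1734605)) = -297607/(108668 + 3471095/2) = -297607/3688431/2 = -297607*2/3688431 = -595214/3688431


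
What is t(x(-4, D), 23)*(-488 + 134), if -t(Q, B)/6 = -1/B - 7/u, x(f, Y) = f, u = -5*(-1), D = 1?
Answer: -352584/115 ≈ -3065.9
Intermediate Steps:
u = 5
t(Q, B) = 42/5 + 6/B (t(Q, B) = -6*(-1/B - 7/5) = -6*(-7/5 - 1/B) = 42/5 + 6/B)
t(x(-4, D), 23)*(-488 + 134) = (42/5 + 6/23)*(-488 + 134) = (42/5 + 6*(1/23))*(-354) = (42/5 + 6/23)*(-354) = (996/115)*(-354) = -352584/115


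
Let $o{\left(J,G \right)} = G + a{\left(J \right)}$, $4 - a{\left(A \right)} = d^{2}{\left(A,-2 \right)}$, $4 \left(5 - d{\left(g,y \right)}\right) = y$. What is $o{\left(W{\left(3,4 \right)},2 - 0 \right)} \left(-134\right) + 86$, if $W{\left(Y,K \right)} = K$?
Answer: $\frac{6671}{2} \approx 3335.5$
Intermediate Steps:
$d{\left(g,y \right)} = 5 - \frac{y}{4}$
$a{\left(A \right)} = - \frac{105}{4}$ ($a{\left(A \right)} = 4 - \left(5 - - \frac{1}{2}\right)^{2} = 4 - \left(5 + \frac{1}{2}\right)^{2} = 4 - \left(\frac{11}{2}\right)^{2} = 4 - \frac{121}{4} = - \frac{105}{4}$)
$o{\left(J,G \right)} = - \frac{105}{4} + G$ ($o{\left(J,G \right)} = G - \frac{105}{4} = - \frac{105}{4} + G$)
$o{\left(W{\left(3,4 \right)},2 - 0 \right)} \left(-134\right) + 86 = \left(- \frac{105}{4} + \left(2 - 0\right)\right) \left(-134\right) + 86 = \left(- \frac{105}{4} + \left(2 + 0\right)\right) \left(-134\right) + 86 = \left(- \frac{105}{4} + 2\right) \left(-134\right) + 86 = \left(- \frac{97}{4}\right) \left(-134\right) + 86 = \frac{6499}{2} + 86 = \frac{6671}{2}$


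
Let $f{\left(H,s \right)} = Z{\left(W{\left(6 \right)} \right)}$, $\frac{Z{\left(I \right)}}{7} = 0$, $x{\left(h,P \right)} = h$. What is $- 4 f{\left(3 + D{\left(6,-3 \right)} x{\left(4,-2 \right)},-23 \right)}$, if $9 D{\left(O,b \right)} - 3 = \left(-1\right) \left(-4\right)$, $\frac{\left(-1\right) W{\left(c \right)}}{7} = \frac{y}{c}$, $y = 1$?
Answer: $0$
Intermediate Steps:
$W{\left(c \right)} = - \frac{7}{c}$ ($W{\left(c \right)} = - 7 \cdot 1 \frac{1}{c} = - \frac{7}{c}$)
$Z{\left(I \right)} = 0$ ($Z{\left(I \right)} = 7 \cdot 0 = 0$)
$D{\left(O,b \right)} = \frac{7}{9}$ ($D{\left(O,b \right)} = \frac{1}{3} + \frac{\left(-1\right) \left(-4\right)}{9} = \frac{1}{3} + \frac{1}{9} \cdot 4 = \frac{1}{3} + \frac{4}{9} = \frac{7}{9}$)
$f{\left(H,s \right)} = 0$
$- 4 f{\left(3 + D{\left(6,-3 \right)} x{\left(4,-2 \right)},-23 \right)} = \left(-4\right) 0 = 0$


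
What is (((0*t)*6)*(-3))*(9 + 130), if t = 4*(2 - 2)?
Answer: 0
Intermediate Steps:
t = 0 (t = 4*0 = 0)
(((0*t)*6)*(-3))*(9 + 130) = (((0*0)*6)*(-3))*(9 + 130) = ((0*6)*(-3))*139 = (0*(-3))*139 = 0*139 = 0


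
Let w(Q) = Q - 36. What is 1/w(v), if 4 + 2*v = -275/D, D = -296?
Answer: -592/22221 ≈ -0.026641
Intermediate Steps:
v = -909/592 (v = -2 + (-275/(-296))/2 = -2 + (-275*(-1/296))/2 = -2 + (1/2)*(275/296) = -2 + 275/592 = -909/592 ≈ -1.5355)
w(Q) = -36 + Q
1/w(v) = 1/(-36 - 909/592) = 1/(-22221/592) = -592/22221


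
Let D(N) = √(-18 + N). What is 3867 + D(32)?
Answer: 3867 + √14 ≈ 3870.7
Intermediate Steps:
3867 + D(32) = 3867 + √(-18 + 32) = 3867 + √14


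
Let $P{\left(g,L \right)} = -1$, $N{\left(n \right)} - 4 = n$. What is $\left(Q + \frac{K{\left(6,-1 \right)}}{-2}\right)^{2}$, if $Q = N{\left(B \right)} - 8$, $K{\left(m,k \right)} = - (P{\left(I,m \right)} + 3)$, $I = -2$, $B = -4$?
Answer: $49$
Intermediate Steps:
$N{\left(n \right)} = 4 + n$
$K{\left(m,k \right)} = -2$ ($K{\left(m,k \right)} = - (-1 + 3) = \left(-1\right) 2 = -2$)
$Q = -8$ ($Q = \left(4 - 4\right) - 8 = 0 - 8 = -8$)
$\left(Q + \frac{K{\left(6,-1 \right)}}{-2}\right)^{2} = \left(-8 - \frac{2}{-2}\right)^{2} = \left(-8 - -1\right)^{2} = \left(-8 + 1\right)^{2} = \left(-7\right)^{2} = 49$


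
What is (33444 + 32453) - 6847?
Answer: 59050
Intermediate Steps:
(33444 + 32453) - 6847 = 65897 - 6847 = 59050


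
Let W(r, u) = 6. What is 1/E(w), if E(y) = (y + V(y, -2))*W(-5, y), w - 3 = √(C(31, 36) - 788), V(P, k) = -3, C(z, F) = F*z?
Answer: √82/984 ≈ 0.0092026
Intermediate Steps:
w = 3 + 2*√82 (w = 3 + √(36*31 - 788) = 3 + √(1116 - 788) = 3 + √328 = 3 + 2*√82 ≈ 21.111)
E(y) = -18 + 6*y (E(y) = (y - 3)*6 = (-3 + y)*6 = -18 + 6*y)
1/E(w) = 1/(-18 + 6*(3 + 2*√82)) = 1/(-18 + (18 + 12*√82)) = 1/(12*√82) = √82/984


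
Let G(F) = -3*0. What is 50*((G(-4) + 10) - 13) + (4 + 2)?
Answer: -144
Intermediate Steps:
G(F) = 0
50*((G(-4) + 10) - 13) + (4 + 2) = 50*((0 + 10) - 13) + (4 + 2) = 50*(10 - 13) + 6 = 50*(-3) + 6 = -150 + 6 = -144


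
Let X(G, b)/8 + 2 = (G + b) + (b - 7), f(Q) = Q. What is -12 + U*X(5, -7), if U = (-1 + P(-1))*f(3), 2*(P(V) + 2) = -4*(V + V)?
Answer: -444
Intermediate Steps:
P(V) = -2 - 4*V (P(V) = -2 + (-4*(V + V))/2 = -2 + (-8*V)/2 = -2 - 4*V)
X(G, b) = -72 + 8*G + 16*b (X(G, b) = -16 + 8*((G + b) + (b - 7)) = -16 + 8*((G + b) + (-7 + b)) = -16 + 8*(-7 + G + 2*b) = -16 + (-56 + 8*G + 16*b) = -72 + 8*G + 16*b)
U = 3 (U = (-1 + (-2 - 4*(-1)))*3 = (-1 + (-2 + 4))*3 = (-1 + 2)*3 = 1*3 = 3)
-12 + U*X(5, -7) = -12 + 3*(-72 + 8*5 + 16*(-7)) = -12 + 3*(-72 + 40 - 112) = -12 + 3*(-144) = -12 - 432 = -444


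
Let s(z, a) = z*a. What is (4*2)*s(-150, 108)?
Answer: -129600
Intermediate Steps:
s(z, a) = a*z
(4*2)*s(-150, 108) = (4*2)*(108*(-150)) = 8*(-16200) = -129600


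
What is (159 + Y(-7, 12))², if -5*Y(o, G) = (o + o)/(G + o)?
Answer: 15912121/625 ≈ 25459.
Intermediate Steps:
Y(o, G) = -2*o/(5*(G + o)) (Y(o, G) = -(o + o)/(5*(G + o)) = -2*o/(5*(G + o)))
(159 + Y(-7, 12))² = (159 - 2*(-7)/(5*12 + 5*(-7)))² = (159 - 2*(-7)/(60 - 35))² = (159 - 2*(-7)/25)² = (159 - 2*(-7)*1/25)² = (159 + 14/25)² = (3989/25)² = 15912121/625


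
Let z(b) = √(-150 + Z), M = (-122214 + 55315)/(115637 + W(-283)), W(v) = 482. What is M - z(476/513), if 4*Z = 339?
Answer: -66899/116119 - 3*I*√29/2 ≈ -0.57612 - 8.0777*I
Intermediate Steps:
Z = 339/4 (Z = (¼)*339 = 339/4 ≈ 84.750)
M = -66899/116119 (M = (-122214 + 55315)/(115637 + 482) = -66899/116119 ≈ -0.57612)
z(b) = 3*I*√29/2 (z(b) = √(-150 + 339/4) = √(-261/4) = 3*I*√29/2)
M - z(476/513) = -66899/116119 - 3*I*√29/2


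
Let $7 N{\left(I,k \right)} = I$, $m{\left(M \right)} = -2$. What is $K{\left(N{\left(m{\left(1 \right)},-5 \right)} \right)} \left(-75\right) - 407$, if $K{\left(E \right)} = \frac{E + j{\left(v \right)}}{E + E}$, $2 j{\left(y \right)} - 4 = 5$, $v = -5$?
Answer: $\frac{1169}{8} \approx 146.13$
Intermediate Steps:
$j{\left(y \right)} = \frac{9}{2}$ ($j{\left(y \right)} = 2 + \frac{1}{2} \cdot 5 = 2 + \frac{5}{2} = \frac{9}{2}$)
$N{\left(I,k \right)} = \frac{I}{7}$
$K{\left(E \right)} = \frac{\frac{9}{2} + E}{2 E}$ ($K{\left(E \right)} = \frac{E + \frac{9}{2}}{E + E} = \frac{\frac{9}{2} + E}{2 E}$)
$K{\left(N{\left(m{\left(1 \right)},-5 \right)} \right)} \left(-75\right) - 407 = \frac{9 + 2 \cdot \frac{1}{7} \left(-2\right)}{4 \cdot \frac{1}{7} \left(-2\right)} \left(-75\right) - 407 = \frac{9 + 2 \left(- \frac{2}{7}\right)}{4 \left(- \frac{2}{7}\right)} \left(-75\right) - 407 = \frac{1}{4} \left(- \frac{7}{2}\right) \left(9 - \frac{4}{7}\right) \left(-75\right) - 407 = \frac{1}{4} \left(- \frac{7}{2}\right) \frac{59}{7} \left(-75\right) - 407 = \left(- \frac{59}{8}\right) \left(-75\right) - 407 = \frac{4425}{8} - 407 = \frac{1169}{8}$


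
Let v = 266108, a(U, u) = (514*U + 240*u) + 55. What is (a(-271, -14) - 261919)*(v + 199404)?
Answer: -188307983216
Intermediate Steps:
a(U, u) = 55 + 240*u + 514*U (a(U, u) = (240*u + 514*U) + 55 = 55 + 240*u + 514*U)
(a(-271, -14) - 261919)*(v + 199404) = ((55 + 240*(-14) + 514*(-271)) - 261919)*(266108 + 199404) = ((55 - 3360 - 139294) - 261919)*465512 = (-142599 - 261919)*465512 = -404518*465512 = -188307983216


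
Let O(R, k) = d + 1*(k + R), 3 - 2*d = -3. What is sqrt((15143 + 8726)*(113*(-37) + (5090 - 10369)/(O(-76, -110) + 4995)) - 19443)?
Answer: I*sqrt(577968486122505)/2406 ≈ 9992.1*I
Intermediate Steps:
d = 3 (d = 3/2 - 1/2*(-3) = 3/2 + 3/2 = 3)
O(R, k) = 3 + R + k (O(R, k) = 3 + 1*(k + R) = 3 + 1*(R + k) = 3 + (R + k) = 3 + R + k)
sqrt((15143 + 8726)*(113*(-37) + (5090 - 10369)/(O(-76, -110) + 4995)) - 19443) = sqrt((15143 + 8726)*(113*(-37) + (5090 - 10369)/((3 - 76 - 110) + 4995)) - 19443) = sqrt(23869*(-4181 - 5279/(-183 + 4995)) - 19443) = sqrt(23869*(-4181 - 5279/4812) - 19443) = sqrt(23869*(-20124251/4812) - 19443) = sqrt(-480345747119/4812 - 19443) = sqrt(-480439306835/4812) = I*sqrt(577968486122505)/2406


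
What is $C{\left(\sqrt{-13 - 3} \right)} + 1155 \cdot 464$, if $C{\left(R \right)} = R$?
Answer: $535920 + 4 i \approx 5.3592 \cdot 10^{5} + 4.0 i$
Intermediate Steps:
$C{\left(\sqrt{-13 - 3} \right)} + 1155 \cdot 464 = \sqrt{-13 - 3} + 1155 \cdot 464 = \sqrt{-16} + 535920 = 4 i + 535920 = 535920 + 4 i$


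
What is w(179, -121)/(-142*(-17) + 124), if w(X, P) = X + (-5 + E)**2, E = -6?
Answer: 50/423 ≈ 0.11820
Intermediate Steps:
w(X, P) = 121 + X (w(X, P) = X + (-5 - 6)**2 = X + (-11)**2 = X + 121 = 121 + X)
w(179, -121)/(-142*(-17) + 124) = (121 + 179)/(-142*(-17) + 124) = 300/(2414 + 124) = 300/2538 = 300*(1/2538) = 50/423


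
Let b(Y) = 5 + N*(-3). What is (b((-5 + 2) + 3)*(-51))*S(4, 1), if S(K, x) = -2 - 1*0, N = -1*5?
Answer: 2040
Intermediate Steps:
N = -5
S(K, x) = -2 (S(K, x) = -2 + 0 = -2)
b(Y) = 20 (b(Y) = 5 - 5*(-3) = 5 + 15 = 20)
(b((-5 + 2) + 3)*(-51))*S(4, 1) = (20*(-51))*(-2) = -1020*(-2) = 2040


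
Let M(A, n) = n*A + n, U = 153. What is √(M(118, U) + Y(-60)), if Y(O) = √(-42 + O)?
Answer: √(18207 + I*√102) ≈ 134.93 + 0.0374*I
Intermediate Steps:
M(A, n) = n + A*n (M(A, n) = A*n + n = n + A*n)
√(M(118, U) + Y(-60)) = √(153*(1 + 118) + √(-42 - 60)) = √(153*119 + √(-102)) = √(18207 + I*√102)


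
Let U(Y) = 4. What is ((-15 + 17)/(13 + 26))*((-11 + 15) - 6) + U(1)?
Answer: 152/39 ≈ 3.8974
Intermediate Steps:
((-15 + 17)/(13 + 26))*((-11 + 15) - 6) + U(1) = ((-15 + 17)/(13 + 26))*((-11 + 15) - 6) + 4 = (2/39)*(4 - 6) + 4 = (2*(1/39))*(-2) + 4 = (2/39)*(-2) + 4 = -4/39 + 4 = 152/39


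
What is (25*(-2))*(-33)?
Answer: 1650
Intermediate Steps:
(25*(-2))*(-33) = -50*(-33) = 1650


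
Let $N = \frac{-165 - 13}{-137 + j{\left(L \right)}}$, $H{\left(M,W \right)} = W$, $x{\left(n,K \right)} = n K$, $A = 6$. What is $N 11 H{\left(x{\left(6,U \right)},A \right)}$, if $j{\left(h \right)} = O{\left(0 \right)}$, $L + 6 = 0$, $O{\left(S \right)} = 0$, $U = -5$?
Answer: $\frac{11748}{137} \approx 85.752$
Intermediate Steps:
$L = -6$ ($L = -6 + 0 = -6$)
$x{\left(n,K \right)} = K n$
$j{\left(h \right)} = 0$
$N = \frac{178}{137}$ ($N = \frac{-165 - 13}{-137 + 0} = - \frac{178}{-137} = \left(-178\right) \left(- \frac{1}{137}\right) = \frac{178}{137} \approx 1.2993$)
$N 11 H{\left(x{\left(6,U \right)},A \right)} = \frac{178 \cdot 11 \cdot 6}{137} = \frac{178}{137} \cdot 66 = \frac{11748}{137}$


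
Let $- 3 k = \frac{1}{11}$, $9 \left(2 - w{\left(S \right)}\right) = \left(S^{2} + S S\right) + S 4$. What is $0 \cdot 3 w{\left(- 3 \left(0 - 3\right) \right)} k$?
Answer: $0$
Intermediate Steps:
$w{\left(S \right)} = 2 - \frac{4 S}{9} - \frac{2 S^{2}}{9}$ ($w{\left(S \right)} = 2 - \frac{\left(S^{2} + S S\right) + S 4}{9} = 2 - \frac{\left(S^{2} + S^{2}\right) + 4 S}{9} = 2 - \frac{2 S^{2} + 4 S}{9} = 2 - \left(\frac{2 S^{2}}{9} + \frac{4 S}{9}\right) = 2 - \frac{4 S}{9} - \frac{2 S^{2}}{9}$)
$k = - \frac{1}{33}$ ($k = - \frac{1}{3 \cdot 11} = \left(- \frac{1}{3}\right) \frac{1}{11} = - \frac{1}{33} \approx -0.030303$)
$0 \cdot 3 w{\left(- 3 \left(0 - 3\right) \right)} k = 0 \cdot 3 \left(2 - \frac{4 \left(- 3 \left(0 - 3\right)\right)}{9} - \frac{2 \left(- 3 \left(0 - 3\right)\right)^{2}}{9}\right) \left(- \frac{1}{33}\right) = 0 \left(2 - \frac{4 \left(\left(-3\right) \left(-3\right)\right)}{9} - \frac{2 \left(\left(-3\right) \left(-3\right)\right)^{2}}{9}\right) \left(- \frac{1}{33}\right) = 0 \left(2 - 4 - \frac{2 \cdot 9^{2}}{9}\right) \left(- \frac{1}{33}\right) = 0 \left(2 - 4 - 18\right) \left(- \frac{1}{33}\right) = 0 \left(-20\right) \left(- \frac{1}{33}\right) = 0 \left(- \frac{1}{33}\right) = 0$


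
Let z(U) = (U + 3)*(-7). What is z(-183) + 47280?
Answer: 48540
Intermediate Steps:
z(U) = -21 - 7*U (z(U) = (3 + U)*(-7) = -21 - 7*U)
z(-183) + 47280 = (-21 - 7*(-183)) + 47280 = (-21 + 1281) + 47280 = 1260 + 47280 = 48540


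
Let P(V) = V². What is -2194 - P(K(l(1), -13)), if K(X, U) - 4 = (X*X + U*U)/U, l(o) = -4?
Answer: -388475/169 ≈ -2298.7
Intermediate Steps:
K(X, U) = 4 + (U² + X²)/U (K(X, U) = 4 + (X*X + U*U)/U = 4 + (X² + U²)/U = 4 + (U² + X²)/U)
-2194 - P(K(l(1), -13)) = -2194 - (4 - 13 + (-4)²/(-13))² = -2194 - (4 - 13 - 1/13*16)² = -2194 - (4 - 13 - 16/13)² = -2194 - (-133/13)² = -2194 - 1*17689/169 = -2194 - 17689/169 = -388475/169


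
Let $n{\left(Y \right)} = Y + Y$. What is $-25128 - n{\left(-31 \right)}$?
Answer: $-25066$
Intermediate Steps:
$n{\left(Y \right)} = 2 Y$
$-25128 - n{\left(-31 \right)} = -25128 - 2 \left(-31\right) = -25128 - -62 = -25128 + 62 = -25066$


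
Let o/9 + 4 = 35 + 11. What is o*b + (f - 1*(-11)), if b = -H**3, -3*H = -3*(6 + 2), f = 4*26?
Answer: -193421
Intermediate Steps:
f = 104
H = 8 (H = -(-1)*(6 + 2) = -(-1)*8 = -1/3*(-24) = 8)
o = 378 (o = -36 + 9*(35 + 11) = -36 + 9*46 = -36 + 414 = 378)
b = -512 (b = -1*8**3 = -1*512 = -512)
o*b + (f - 1*(-11)) = 378*(-512) + (104 - 1*(-11)) = -193536 + (104 + 11) = -193536 + 115 = -193421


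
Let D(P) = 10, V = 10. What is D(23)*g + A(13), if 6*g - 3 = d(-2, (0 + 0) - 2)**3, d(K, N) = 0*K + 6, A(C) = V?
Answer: 375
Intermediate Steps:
A(C) = 10
d(K, N) = 6 (d(K, N) = 0 + 6 = 6)
g = 73/2 (g = 1/2 + (1/6)*6**3 = 1/2 + (1/6)*216 = 1/2 + 36 = 73/2 ≈ 36.500)
D(23)*g + A(13) = 10*(73/2) + 10 = 365 + 10 = 375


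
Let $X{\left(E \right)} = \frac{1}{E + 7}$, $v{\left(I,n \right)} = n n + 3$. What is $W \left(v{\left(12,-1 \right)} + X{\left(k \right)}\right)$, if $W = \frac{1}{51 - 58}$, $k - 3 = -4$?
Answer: $- \frac{25}{42} \approx -0.59524$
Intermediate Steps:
$v{\left(I,n \right)} = 3 + n^{2}$ ($v{\left(I,n \right)} = n^{2} + 3 = 3 + n^{2}$)
$k = -1$ ($k = 3 - 4 = -1$)
$X{\left(E \right)} = \frac{1}{7 + E}$
$W = - \frac{1}{7}$ ($W = \frac{1}{-7} = - \frac{1}{7} \approx -0.14286$)
$W \left(v{\left(12,-1 \right)} + X{\left(k \right)}\right) = - \frac{\left(3 + \left(-1\right)^{2}\right) + \frac{1}{7 - 1}}{7} = - \frac{\left(3 + 1\right) + \frac{1}{6}}{7} = - \frac{4 + \frac{1}{6}}{7} = \left(- \frac{1}{7}\right) \frac{25}{6} = - \frac{25}{42}$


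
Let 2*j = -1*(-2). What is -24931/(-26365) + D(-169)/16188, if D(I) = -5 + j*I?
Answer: 66499253/71132770 ≈ 0.93486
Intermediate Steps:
j = 1 (j = (-1*(-2))/2 = (1/2)*2 = 1)
D(I) = -5 + I (D(I) = -5 + 1*I = -5 + I)
-24931/(-26365) + D(-169)/16188 = -24931/(-26365) + (-5 - 169)/16188 = -24931*(-1/26365) - 174*1/16188 = 24931/26365 - 29/2698 = 66499253/71132770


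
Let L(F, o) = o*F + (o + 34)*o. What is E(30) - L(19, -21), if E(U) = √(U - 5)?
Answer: 677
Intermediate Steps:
L(F, o) = F*o + o*(34 + o) (L(F, o) = F*o + (34 + o)*o = F*o + o*(34 + o))
E(U) = √(-5 + U)
E(30) - L(19, -21) = √(-5 + 30) - (-21)*(34 + 19 - 21) = √25 - (-21)*32 = 5 - 1*(-672) = 5 + 672 = 677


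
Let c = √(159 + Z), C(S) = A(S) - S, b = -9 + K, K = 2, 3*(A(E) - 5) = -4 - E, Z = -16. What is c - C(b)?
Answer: -13 + √143 ≈ -1.0417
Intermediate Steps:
A(E) = 11/3 - E/3 (A(E) = 5 + (-4 - E)/3 = 5 + (-4/3 - E/3) = 11/3 - E/3)
b = -7 (b = -9 + 2 = -7)
C(S) = 11/3 - 4*S/3 (C(S) = (11/3 - S/3) - S = 11/3 - 4*S/3)
c = √143 (c = √(159 - 16) = √143 ≈ 11.958)
c - C(b) = √143 - (11/3 - 4/3*(-7)) = √143 - (11/3 + 28/3) = √143 - 1*13 = √143 - 13 = -13 + √143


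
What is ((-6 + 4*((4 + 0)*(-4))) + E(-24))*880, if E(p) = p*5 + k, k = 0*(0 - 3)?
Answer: -167200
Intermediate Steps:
k = 0 (k = 0*(-3) = 0)
E(p) = 5*p (E(p) = p*5 + 0 = 5*p + 0 = 5*p)
((-6 + 4*((4 + 0)*(-4))) + E(-24))*880 = ((-6 + 4*((4 + 0)*(-4))) + 5*(-24))*880 = ((-6 + 4*(4*(-4))) - 120)*880 = ((-6 + 4*(-16)) - 120)*880 = ((-6 - 64) - 120)*880 = (-70 - 120)*880 = -190*880 = -167200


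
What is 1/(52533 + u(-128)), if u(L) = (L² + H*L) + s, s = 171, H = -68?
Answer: 1/77792 ≈ 1.2855e-5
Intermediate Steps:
u(L) = 171 + L² - 68*L (u(L) = (L² - 68*L) + 171 = 171 + L² - 68*L)
1/(52533 + u(-128)) = 1/(52533 + (171 + (-128)² - 68*(-128))) = 1/(52533 + (171 + 16384 + 8704)) = 1/(52533 + 25259) = 1/77792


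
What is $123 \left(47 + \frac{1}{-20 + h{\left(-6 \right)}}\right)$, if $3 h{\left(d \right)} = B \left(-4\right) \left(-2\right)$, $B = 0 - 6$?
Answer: $\frac{69331}{12} \approx 5777.6$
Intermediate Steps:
$B = -6$ ($B = 0 - 6 = -6$)
$h{\left(d \right)} = -16$ ($h{\left(d \right)} = \frac{\left(-6\right) \left(-4\right) \left(-2\right)}{3} = \frac{24 \left(-2\right)}{3} = \frac{1}{3} \left(-48\right) = -16$)
$123 \left(47 + \frac{1}{-20 + h{\left(-6 \right)}}\right) = 123 \left(47 + \frac{1}{-20 - 16}\right) = 123 \left(47 + \frac{1}{-36}\right) = 123 \left(47 - \frac{1}{36}\right) = 123 \cdot \frac{1691}{36} = \frac{69331}{12}$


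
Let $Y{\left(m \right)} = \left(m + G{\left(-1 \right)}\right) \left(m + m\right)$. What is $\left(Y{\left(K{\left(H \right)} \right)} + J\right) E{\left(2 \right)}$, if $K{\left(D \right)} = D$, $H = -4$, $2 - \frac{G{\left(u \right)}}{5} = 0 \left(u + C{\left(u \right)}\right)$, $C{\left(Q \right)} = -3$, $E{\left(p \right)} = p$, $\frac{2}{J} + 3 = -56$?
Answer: $- \frac{5668}{59} \approx -96.068$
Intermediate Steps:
$J = - \frac{2}{59}$ ($J = \frac{2}{-3 - 56} = \frac{2}{-59} = 2 \left(- \frac{1}{59}\right) = - \frac{2}{59} \approx -0.033898$)
$G{\left(u \right)} = 10$ ($G{\left(u \right)} = 10 - 5 \cdot 0 \left(u - 3\right) = 10 - 5 \cdot 0 \left(-3 + u\right) = 10 - 0 = 10 + 0 = 10$)
$Y{\left(m \right)} = 2 m \left(10 + m\right)$ ($Y{\left(m \right)} = \left(m + 10\right) \left(m + m\right) = \left(10 + m\right) 2 m = 2 m \left(10 + m\right)$)
$\left(Y{\left(K{\left(H \right)} \right)} + J\right) E{\left(2 \right)} = \left(2 \left(-4\right) \left(10 - 4\right) - \frac{2}{59}\right) 2 = \left(2 \left(-4\right) 6 - \frac{2}{59}\right) 2 = \left(-48 - \frac{2}{59}\right) 2 = \left(- \frac{2834}{59}\right) 2 = - \frac{5668}{59}$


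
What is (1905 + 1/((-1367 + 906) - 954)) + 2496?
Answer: 6227414/1415 ≈ 4401.0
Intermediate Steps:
(1905 + 1/((-1367 + 906) - 954)) + 2496 = (1905 + 1/(-461 - 954)) + 2496 = (1905 + 1/(-1415)) + 2496 = (1905 - 1/1415) + 2496 = 2695574/1415 + 2496 = 6227414/1415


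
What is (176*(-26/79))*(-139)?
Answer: 636064/79 ≈ 8051.4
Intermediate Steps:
(176*(-26/79))*(-139) = -4576/79*(-139) = 636064/79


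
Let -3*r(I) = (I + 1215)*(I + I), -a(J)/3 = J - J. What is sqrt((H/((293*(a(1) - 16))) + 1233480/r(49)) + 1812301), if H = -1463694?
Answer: sqrt(761383519213997314)/648116 ≈ 1346.3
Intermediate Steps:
a(J) = 0 (a(J) = -3*(J - J) = -3*0 = 0)
r(I) = -2*I*(1215 + I)/3 (r(I) = -(I + 1215)*(I + I)/3 = -(1215 + I)*2*I/3 = -2*I*(1215 + I)/3)
sqrt((H/((293*(a(1) - 16))) + 1233480/r(49)) + 1812301) = sqrt((-1463694*1/(293*(0 - 16)) + 1233480/((-2/3*49*(1215 + 49)))) + 1812301) = sqrt((-1463694/(293*(-16)) + 1233480/((-2/3*49*1264))) + 1812301) = sqrt((-1463694/(-4688) + 1233480/(-123872/3)) + 1812301) = sqrt((-1463694*(-1/4688) + 1233480*(-3/123872)) + 1812301) = sqrt((731847/2344 - 462555/15484) + 1812301) = sqrt(2561922507/9073624 + 1812301) = sqrt(16446699771331/9073624) = sqrt(761383519213997314)/648116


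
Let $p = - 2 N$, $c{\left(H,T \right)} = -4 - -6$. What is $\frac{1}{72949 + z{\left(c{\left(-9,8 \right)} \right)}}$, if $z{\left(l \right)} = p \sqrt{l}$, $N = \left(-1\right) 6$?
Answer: $\frac{72949}{5321556313} - \frac{12 \sqrt{2}}{5321556313} \approx 1.3705 \cdot 10^{-5}$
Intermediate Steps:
$c{\left(H,T \right)} = 2$ ($c{\left(H,T \right)} = -4 + 6 = 2$)
$N = -6$
$p = 12$ ($p = \left(-2\right) \left(-6\right) = 12$)
$z{\left(l \right)} = 12 \sqrt{l}$
$\frac{1}{72949 + z{\left(c{\left(-9,8 \right)} \right)}} = \frac{1}{72949 + 12 \sqrt{2}}$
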